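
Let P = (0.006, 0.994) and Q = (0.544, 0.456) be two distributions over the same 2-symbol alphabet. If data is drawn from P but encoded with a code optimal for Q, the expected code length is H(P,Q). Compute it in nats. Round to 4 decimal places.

0.7842 nats

H(P,Q) = −Σ p·ln q.
  −0.006·ln(0.544) = 0.00365
  −0.994·ln(0.456) = 0.78055
H(P,Q) = 0.7842 nats.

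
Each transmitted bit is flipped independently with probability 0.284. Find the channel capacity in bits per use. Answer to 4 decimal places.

0.1392 bits

Binary symmetric channel: C = 1 − h₂(ε) where h₂ is the binary entropy function.
h₂(0.284) = −0.284·log₂0.284 − 0.716·log₂0.716 = 0.8608.
C = 1 − 0.8608 = 0.1392 bits per channel use.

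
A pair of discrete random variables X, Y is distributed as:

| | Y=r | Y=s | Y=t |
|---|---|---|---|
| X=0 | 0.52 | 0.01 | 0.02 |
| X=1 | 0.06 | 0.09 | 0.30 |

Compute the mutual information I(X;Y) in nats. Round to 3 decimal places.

Marginals: p(X) = (0.5500, 0.4500), p(Y) = (0.5800, 0.1000, 0.3200).
I(X;Y) = H(X) + H(Y) − H(X,Y).
H(X) = 0.6881, H(Y) = 0.9108, H(X,Y) = 1.2110.
I(X;Y) = 0.6881 + 0.9108 − 1.2110 = 0.388 nats.

0.388 nats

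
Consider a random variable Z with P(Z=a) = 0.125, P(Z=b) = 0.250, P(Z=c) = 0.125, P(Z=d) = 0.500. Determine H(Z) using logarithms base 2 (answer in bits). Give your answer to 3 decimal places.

H(Z) = −Σ p·log₂ p.
  −(0.125)·log₂(0.125) = 0.3750
  −(0.250)·log₂(0.250) = 0.5000
  −(0.125)·log₂(0.125) = 0.3750
  −(0.500)·log₂(0.500) = 0.5000
Sum: 0.3750 + 0.5000 + 0.3750 + 0.5000 = 1.750 bits.

1.750 bits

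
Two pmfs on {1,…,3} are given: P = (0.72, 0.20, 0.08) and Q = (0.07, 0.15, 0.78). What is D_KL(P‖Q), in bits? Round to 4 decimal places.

2.2412 bits

D(P‖Q) = Σ p·log₂(p/q).
  0.72·log₂(0.72/0.07) = 2.42105
  0.20·log₂(0.20/0.15) = 0.08301
  0.08·log₂(0.08/0.78) = -0.26283
D(P‖Q) = 2.2412 bits.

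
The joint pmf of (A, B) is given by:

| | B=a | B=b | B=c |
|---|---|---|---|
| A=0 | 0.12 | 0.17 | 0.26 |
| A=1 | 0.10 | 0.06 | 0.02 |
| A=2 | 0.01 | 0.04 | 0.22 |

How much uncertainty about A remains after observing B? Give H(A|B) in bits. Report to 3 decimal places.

Chain rule: H(A|B) = H(A,B) − H(B).
Marginals: p(A) = (0.5500, 0.1800, 0.2700), p(B) = (0.2300, 0.2700, 0.5000).
H(A,B) = 2.7283 bits; H(B) = 1.4977 bits.
H(A|B) = 2.7283 − 1.4977 = 1.231 bits.

1.231 bits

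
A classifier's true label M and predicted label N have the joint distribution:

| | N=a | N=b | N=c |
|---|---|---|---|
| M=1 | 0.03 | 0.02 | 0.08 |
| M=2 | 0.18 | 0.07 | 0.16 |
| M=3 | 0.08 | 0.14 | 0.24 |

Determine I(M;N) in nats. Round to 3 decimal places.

Marginals: p(M) = (0.1300, 0.4100, 0.4600), p(N) = (0.2900, 0.2300, 0.4800).
I(M;N) = Σ p(x,y)·ln[p(x,y)/(p(x)p(y))].
  (1,a): 0.03·ln(0.7958) = -0.0069
  (1,b): 0.02·ln(0.6689) = -0.0080
  (1,c): 0.08·ln(1.2821) = 0.0199
  (2,a): 0.18·ln(1.5139) = 0.0746
  (2,b): 0.07·ln(0.7423) = -0.0209
  (2,c): 0.16·ln(0.8130) = -0.0331
  (3,a): 0.08·ln(0.5997) = -0.0409
  (3,b): 0.14·ln(1.3233) = 0.0392
  (3,c): 0.24·ln(1.0870) = 0.0200
Sum = 0.044 nats.

0.044 nats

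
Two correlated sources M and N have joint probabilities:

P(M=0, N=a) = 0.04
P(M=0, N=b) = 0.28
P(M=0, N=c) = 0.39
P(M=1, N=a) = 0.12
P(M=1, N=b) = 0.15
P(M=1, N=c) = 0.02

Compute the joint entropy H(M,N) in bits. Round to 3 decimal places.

2.120 bits

H(M,N) = −Σ p(x,y)·log₂ p(x,y) over all 6 cells.
  cell (0,a): −0.04·log₂0.04 = 0.1858
  cell (0,b): −0.28·log₂0.28 = 0.5142
  cell (0,c): −0.39·log₂0.39 = 0.5298
  cell (1,a): −0.12·log₂0.12 = 0.3671
  cell (1,b): −0.15·log₂0.15 = 0.4105
  cell (1,c): −0.02·log₂0.02 = 0.1129
Sum = 2.120 bits.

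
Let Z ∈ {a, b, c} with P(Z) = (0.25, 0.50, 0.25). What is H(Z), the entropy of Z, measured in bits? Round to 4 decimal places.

H(Z) = −Σ p·log₂ p.
  −(0.25)·log₂(0.25) = 0.50000
  −(0.50)·log₂(0.50) = 0.50000
  −(0.25)·log₂(0.25) = 0.50000
Sum: 0.50000 + 0.50000 + 0.50000 = 1.5000 bits.

1.5000 bits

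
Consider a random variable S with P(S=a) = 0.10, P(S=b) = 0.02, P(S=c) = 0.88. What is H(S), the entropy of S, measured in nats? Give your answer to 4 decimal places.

0.4210 nats

H(S) = −Σ p·ln p.
  −(0.10)·ln(0.10) = 0.23026
  −(0.02)·ln(0.02) = 0.07824
  −(0.88)·ln(0.88) = 0.11249
Sum: 0.23026 + 0.07824 + 0.11249 = 0.4210 nats.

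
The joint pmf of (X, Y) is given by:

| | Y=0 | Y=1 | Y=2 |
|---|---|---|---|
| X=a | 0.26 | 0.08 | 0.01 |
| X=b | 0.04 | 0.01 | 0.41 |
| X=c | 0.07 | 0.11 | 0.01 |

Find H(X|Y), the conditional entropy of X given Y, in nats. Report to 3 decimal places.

Marginals: p(X) = (0.3500, 0.4600, 0.1900), p(Y) = (0.3700, 0.2000, 0.4300).
H(X|Y) = Σ p(Y) · H(X|Y=·).
  Y=0: p=0.3700, H(X|Y=0) = 0.8034
  Y=1: p=0.2000, H(X|Y=1) = 0.8451
  Y=2: p=0.4300, H(X|Y=2) = 0.2204
Weighted sum = 0.561 nats.

0.561 nats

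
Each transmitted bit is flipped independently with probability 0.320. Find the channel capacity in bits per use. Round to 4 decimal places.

Binary symmetric channel: C = 1 − h₂(ε) where h₂ is the binary entropy function.
h₂(0.320) = −0.320·log₂0.320 − 0.680·log₂0.680 = 0.9044.
C = 1 − 0.9044 = 0.0956 bits per channel use.

0.0956 bits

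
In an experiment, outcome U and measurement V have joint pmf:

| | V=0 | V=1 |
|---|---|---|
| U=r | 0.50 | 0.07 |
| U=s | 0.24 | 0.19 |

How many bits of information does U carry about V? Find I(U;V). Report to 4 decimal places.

Marginals: p(U) = (0.5700, 0.4300), p(V) = (0.7400, 0.2600).
I(U;V) = Σ p(x,y)·log₂[p(x,y)/(p(x)p(y))].
  (r,0): 0.50·log₂(1.1854) = 0.12268
  (r,1): 0.07·log₂(0.4723) = -0.07575
  (s,0): 0.24·log₂(0.7542) = -0.09766
  (s,1): 0.19·log₂(1.6995) = 0.14537
Sum = 0.0946 bits.

0.0946 bits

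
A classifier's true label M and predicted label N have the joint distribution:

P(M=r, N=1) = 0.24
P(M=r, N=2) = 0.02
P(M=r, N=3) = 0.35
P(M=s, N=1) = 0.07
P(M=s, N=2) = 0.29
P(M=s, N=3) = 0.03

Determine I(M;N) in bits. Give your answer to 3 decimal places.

Marginals: p(M) = (0.6100, 0.3900), p(N) = (0.3100, 0.3100, 0.3800).
I(M;N) = Σ p(x,y)·log₂[p(x,y)/(p(x)p(y))].
  (r,1): 0.24·log₂(1.2692) = 0.0825
  (r,2): 0.02·log₂(0.1058) = -0.0648
  (r,3): 0.35·log₂(1.5099) = 0.2081
  (s,1): 0.07·log₂(0.5790) = -0.0552
  (s,2): 0.29·log₂(2.3987) = 0.3660
  (s,3): 0.03·log₂(0.2024) = -0.0691
Sum = 0.468 bits.

0.468 bits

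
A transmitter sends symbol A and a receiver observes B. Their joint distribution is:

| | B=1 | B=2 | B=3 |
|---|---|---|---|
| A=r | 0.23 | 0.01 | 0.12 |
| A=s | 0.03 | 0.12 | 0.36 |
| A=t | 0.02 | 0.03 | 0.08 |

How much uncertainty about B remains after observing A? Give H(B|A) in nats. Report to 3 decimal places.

0.775 nats

Chain rule: H(B|A) = H(A,B) − H(A).
Marginals: p(A) = (0.3600, 0.5100, 0.1300), p(B) = (0.2800, 0.1600, 0.5600).
H(A,B) = 1.7514 nats; H(A) = 0.9764 nats.
H(B|A) = 1.7514 − 0.9764 = 0.775 nats.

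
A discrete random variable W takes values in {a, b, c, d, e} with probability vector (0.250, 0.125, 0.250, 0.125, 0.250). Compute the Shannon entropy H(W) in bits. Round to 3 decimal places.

H(W) = −Σ p·log₂ p.
  −(0.250)·log₂(0.250) = 0.5000
  −(0.125)·log₂(0.125) = 0.3750
  −(0.250)·log₂(0.250) = 0.5000
  −(0.125)·log₂(0.125) = 0.3750
  −(0.250)·log₂(0.250) = 0.5000
Sum: 0.5000 + 0.3750 + 0.5000 + 0.3750 + 0.5000 = 2.250 bits.

2.250 bits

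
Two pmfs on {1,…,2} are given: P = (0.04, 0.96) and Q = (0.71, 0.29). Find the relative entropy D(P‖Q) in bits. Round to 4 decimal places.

D(P‖Q) = Σ p·log₂(p/q).
  0.04·log₂(0.04/0.71) = -0.16599
  0.96·log₂(0.96/0.29) = 1.65790
D(P‖Q) = 1.4919 bits.

1.4919 bits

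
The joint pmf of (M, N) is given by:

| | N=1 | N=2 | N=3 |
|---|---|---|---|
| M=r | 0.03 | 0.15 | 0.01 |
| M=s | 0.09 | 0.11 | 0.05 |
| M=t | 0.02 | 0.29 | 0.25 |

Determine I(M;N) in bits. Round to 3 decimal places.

Marginals: p(M) = (0.1900, 0.2500, 0.5600), p(N) = (0.1400, 0.5500, 0.3100).
I(M;N) = Σ p(x,y)·log₂[p(x,y)/(p(x)p(y))].
  (r,1): 0.03·log₂(1.1278) = 0.0052
  (r,2): 0.15·log₂(1.4354) = 0.0782
  (r,3): 0.01·log₂(0.1698) = -0.0256
  (s,1): 0.09·log₂(2.5714) = 0.1226
  (s,2): 0.11·log₂(0.8000) = -0.0354
  (s,3): 0.05·log₂(0.6452) = -0.0316
  (t,1): 0.02·log₂(0.2551) = -0.0394
  (t,2): 0.29·log₂(0.9416) = -0.0252
  (t,3): 0.25·log₂(1.4401) = 0.1315
Sum = 0.180 bits.

0.180 bits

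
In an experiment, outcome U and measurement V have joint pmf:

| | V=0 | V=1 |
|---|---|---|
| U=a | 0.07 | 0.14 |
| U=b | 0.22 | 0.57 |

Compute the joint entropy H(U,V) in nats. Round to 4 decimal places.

1.1149 nats

H(U,V) = −Σ p(x,y)·ln p(x,y) over all 4 cells.
  cell (a,0): −0.07·ln0.07 = 0.18615
  cell (a,1): −0.14·ln0.14 = 0.27526
  cell (b,0): −0.22·ln0.22 = 0.33311
  cell (b,1): −0.57·ln0.57 = 0.32041
Sum = 1.1149 nats.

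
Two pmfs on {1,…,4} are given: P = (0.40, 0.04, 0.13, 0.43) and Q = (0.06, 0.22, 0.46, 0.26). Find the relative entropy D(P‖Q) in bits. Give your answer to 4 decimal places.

D(P‖Q) = Σ p·log₂(p/q).
  0.40·log₂(0.40/0.06) = 1.09479
  0.04·log₂(0.04/0.22) = -0.09838
  0.13·log₂(0.13/0.46) = -0.23701
  0.43·log₂(0.43/0.26) = 0.31210
D(P‖Q) = 1.0715 bits.

1.0715 bits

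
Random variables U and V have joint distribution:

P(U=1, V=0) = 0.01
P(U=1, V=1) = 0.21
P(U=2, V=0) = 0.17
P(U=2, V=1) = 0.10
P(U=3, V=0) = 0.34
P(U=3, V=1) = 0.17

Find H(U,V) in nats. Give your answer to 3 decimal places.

1.573 nats

H(U,V) = −Σ p(x,y)·ln p(x,y) over all 6 cells.
  cell (1,0): −0.01·ln0.01 = 0.0461
  cell (1,1): −0.21·ln0.21 = 0.3277
  cell (2,0): −0.17·ln0.17 = 0.3012
  cell (2,1): −0.10·ln0.10 = 0.2303
  cell (3,0): −0.34·ln0.34 = 0.3668
  cell (3,1): −0.17·ln0.17 = 0.3012
Sum = 1.573 nats.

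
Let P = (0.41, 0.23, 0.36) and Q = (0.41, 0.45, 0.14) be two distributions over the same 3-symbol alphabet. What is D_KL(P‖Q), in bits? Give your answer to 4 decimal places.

D(P‖Q) = Σ p·log₂(p/q).
  0.41·log₂(0.41/0.41) = 0.00000
  0.23·log₂(0.23/0.45) = -0.22271
  0.36·log₂(0.36/0.14) = 0.49053
D(P‖Q) = 0.2678 bits.

0.2678 bits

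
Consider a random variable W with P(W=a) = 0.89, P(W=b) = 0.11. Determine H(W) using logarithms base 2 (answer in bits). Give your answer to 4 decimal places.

H(W) = −Σ p·log₂ p.
  −(0.89)·log₂(0.89) = 0.14963
  −(0.11)·log₂(0.11) = 0.35029
Sum: 0.14963 + 0.35029 = 0.4999 bits.

0.4999 bits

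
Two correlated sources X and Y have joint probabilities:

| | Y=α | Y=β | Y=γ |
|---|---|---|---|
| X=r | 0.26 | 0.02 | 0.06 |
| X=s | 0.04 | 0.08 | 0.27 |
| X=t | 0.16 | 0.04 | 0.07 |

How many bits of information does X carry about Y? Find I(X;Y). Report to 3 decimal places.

Marginals: p(X) = (0.3400, 0.3900, 0.2700), p(Y) = (0.4600, 0.1400, 0.4000).
I(X;Y) = Σ p(x,y)·log₂[p(x,y)/(p(x)p(y))].
  (r,α): 0.26·log₂(1.6624) = 0.1907
  (r,β): 0.02·log₂(0.4202) = -0.0250
  (r,γ): 0.06·log₂(0.4412) = -0.0708
  (s,α): 0.04·log₂(0.2230) = -0.0866
  (s,β): 0.08·log₂(1.4652) = 0.0441
  (s,γ): 0.27·log₂(1.7308) = 0.2137
  (t,α): 0.16·log₂(1.2882) = 0.0585
  (t,β): 0.04·log₂(1.0582) = 0.0033
  (t,γ): 0.07·log₂(0.6481) = -0.0438
Sum = 0.284 bits.

0.284 bits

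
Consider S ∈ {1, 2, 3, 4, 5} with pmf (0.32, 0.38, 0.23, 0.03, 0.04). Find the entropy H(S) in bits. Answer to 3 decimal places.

1.882 bits

H(S) = −Σ p·log₂ p.
  −(0.32)·log₂(0.32) = 0.5260
  −(0.38)·log₂(0.38) = 0.5305
  −(0.23)·log₂(0.23) = 0.4877
  −(0.03)·log₂(0.03) = 0.1518
  −(0.04)·log₂(0.04) = 0.1858
Sum: 0.5260 + 0.5305 + 0.4877 + 0.1518 + 0.1858 = 1.882 bits.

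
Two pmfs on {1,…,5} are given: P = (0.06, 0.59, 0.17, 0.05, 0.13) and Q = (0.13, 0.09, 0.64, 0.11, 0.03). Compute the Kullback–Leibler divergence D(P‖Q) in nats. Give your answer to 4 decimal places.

D(P‖Q) = Σ p·ln(p/q).
  0.06·ln(0.06/0.13) = -0.04639
  0.59·ln(0.59/0.09) = 1.10938
  0.17·ln(0.17/0.64) = -0.22536
  0.05·ln(0.05/0.11) = -0.03942
  0.13·ln(0.13/0.03) = 0.19062
D(P‖Q) = 0.9888 nats.

0.9888 nats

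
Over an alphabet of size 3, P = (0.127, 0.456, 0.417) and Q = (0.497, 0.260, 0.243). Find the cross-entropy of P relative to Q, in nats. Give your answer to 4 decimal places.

1.2930 nats

H(P,Q) = −Σ p·ln q.
  −0.127·ln(0.497) = 0.08879
  −0.456·ln(0.260) = 0.61427
  −0.417·ln(0.243) = 0.58993
H(P,Q) = 1.2930 nats.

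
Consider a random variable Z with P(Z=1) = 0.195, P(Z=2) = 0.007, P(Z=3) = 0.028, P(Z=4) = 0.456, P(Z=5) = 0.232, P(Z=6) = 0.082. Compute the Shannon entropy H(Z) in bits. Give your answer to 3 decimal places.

H(Z) = −Σ p·log₂ p.
  −(0.195)·log₂(0.195) = 0.4599
  −(0.007)·log₂(0.007) = 0.0501
  −(0.028)·log₂(0.028) = 0.1444
  −(0.456)·log₂(0.456) = 0.5166
  −(0.232)·log₂(0.232) = 0.4890
  −(0.082)·log₂(0.082) = 0.2959
Sum: 0.4599 + 0.0501 + 0.1444 + 0.5166 + 0.4890 + 0.2959 = 1.956 bits.

1.956 bits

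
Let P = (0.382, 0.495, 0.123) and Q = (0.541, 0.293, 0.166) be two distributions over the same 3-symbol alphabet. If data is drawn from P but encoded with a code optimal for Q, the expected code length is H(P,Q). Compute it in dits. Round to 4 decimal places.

0.4617 dits

H(P,Q) = −Σ p·log₁₀ q.
  −0.382·log₁₀(0.541) = 0.10192
  −0.495·log₁₀(0.293) = 0.26390
  −0.123·log₁₀(0.166) = 0.09593
H(P,Q) = 0.4617 dits.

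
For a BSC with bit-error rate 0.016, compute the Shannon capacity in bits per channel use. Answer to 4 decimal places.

Binary symmetric channel: C = 1 − h₂(ε) where h₂ is the binary entropy function.
h₂(0.016) = −0.016·log₂0.016 − 0.984·log₂0.984 = 0.1184.
C = 1 − 0.1184 = 0.8816 bits per channel use.

0.8816 bits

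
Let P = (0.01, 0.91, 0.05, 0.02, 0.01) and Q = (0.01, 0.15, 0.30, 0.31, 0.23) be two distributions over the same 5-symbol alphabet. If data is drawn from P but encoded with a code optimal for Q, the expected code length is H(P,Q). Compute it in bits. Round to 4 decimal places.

H(P,Q) = −Σ p·log₂ q.
  −0.01·log₂(0.01) = 0.06644
  −0.91·log₂(0.15) = 2.49064
  −0.05·log₂(0.30) = 0.08685
  −0.02·log₂(0.31) = 0.03379
  −0.01·log₂(0.23) = 0.02120
H(P,Q) = 2.6989 bits.

2.6989 bits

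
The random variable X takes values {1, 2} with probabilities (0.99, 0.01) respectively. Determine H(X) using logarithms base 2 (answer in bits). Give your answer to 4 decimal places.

H(X) = −Σ p·log₂ p.
  −(0.99)·log₂(0.99) = 0.01435
  −(0.01)·log₂(0.01) = 0.06644
Sum: 0.01435 + 0.06644 = 0.0808 bits.

0.0808 bits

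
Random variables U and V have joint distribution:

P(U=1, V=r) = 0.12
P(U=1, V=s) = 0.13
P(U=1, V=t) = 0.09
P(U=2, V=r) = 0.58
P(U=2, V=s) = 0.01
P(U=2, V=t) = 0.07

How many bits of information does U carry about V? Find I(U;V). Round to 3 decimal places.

0.252 bits

Marginals: p(U) = (0.3400, 0.6600), p(V) = (0.7000, 0.1400, 0.1600).
I(U;V) = Σ p(x,y)·log₂[p(x,y)/(p(x)p(y))].
  (1,r): 0.12·log₂(0.5042) = -0.1186
  (1,s): 0.13·log₂(2.7311) = 0.1884
  (1,t): 0.09·log₂(1.6544) = 0.0654
  (2,r): 0.58·log₂(1.2554) = 0.1903
  (2,s): 0.01·log₂(0.1082) = -0.0321
  (2,t): 0.07·log₂(0.6629) = -0.0415
Sum = 0.252 bits.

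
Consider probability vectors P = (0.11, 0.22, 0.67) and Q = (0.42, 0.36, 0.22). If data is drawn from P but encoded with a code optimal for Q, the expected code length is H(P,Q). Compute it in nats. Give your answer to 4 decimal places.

H(P,Q) = −Σ p·ln q.
  −0.11·ln(0.42) = 0.09543
  −0.22·ln(0.36) = 0.22476
  −0.67·ln(0.22) = 1.01447
H(P,Q) = 1.3347 nats.

1.3347 nats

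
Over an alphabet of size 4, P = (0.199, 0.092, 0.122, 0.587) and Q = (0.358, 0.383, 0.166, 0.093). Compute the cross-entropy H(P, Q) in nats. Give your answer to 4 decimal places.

1.9060 nats

H(P,Q) = −Σ p·ln q.
  −0.199·ln(0.358) = 0.20442
  −0.092·ln(0.383) = 0.08829
  −0.122·ln(0.166) = 0.21908
  −0.587·ln(0.093) = 1.39422
H(P,Q) = 1.9060 nats.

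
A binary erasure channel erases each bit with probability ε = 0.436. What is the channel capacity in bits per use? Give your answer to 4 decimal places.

Binary erasure channel: capacity C = 1 − ε.
C = 1 − 0.436 = 0.5640 bits per channel use.

0.5640 bits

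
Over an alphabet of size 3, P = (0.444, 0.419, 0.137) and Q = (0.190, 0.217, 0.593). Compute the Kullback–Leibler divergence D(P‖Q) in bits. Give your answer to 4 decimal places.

D(P‖Q) = Σ p·log₂(p/q).
  0.444·log₂(0.444/0.190) = 0.54370
  0.419·log₂(0.419/0.217) = 0.39774
  0.137·log₂(0.137/0.593) = -0.28960
D(P‖Q) = 0.6518 bits.

0.6518 bits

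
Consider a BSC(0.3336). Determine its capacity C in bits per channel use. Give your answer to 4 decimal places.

0.0814 bits

Binary symmetric channel: C = 1 − h₂(ε) where h₂ is the binary entropy function.
h₂(0.3336) = −0.3336·log₂0.3336 − 0.6664·log₂0.6664 = 0.9186.
C = 1 − 0.9186 = 0.0814 bits per channel use.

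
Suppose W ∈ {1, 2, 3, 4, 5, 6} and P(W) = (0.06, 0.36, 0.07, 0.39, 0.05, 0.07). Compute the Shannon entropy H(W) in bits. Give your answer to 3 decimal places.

H(W) = −Σ p·log₂ p.
  −(0.06)·log₂(0.06) = 0.2435
  −(0.36)·log₂(0.36) = 0.5306
  −(0.07)·log₂(0.07) = 0.2686
  −(0.39)·log₂(0.39) = 0.5298
  −(0.05)·log₂(0.05) = 0.2161
  −(0.07)·log₂(0.07) = 0.2686
Sum: 0.2435 + 0.5306 + 0.2686 + 0.5298 + 0.2161 + 0.2686 = 2.057 bits.

2.057 bits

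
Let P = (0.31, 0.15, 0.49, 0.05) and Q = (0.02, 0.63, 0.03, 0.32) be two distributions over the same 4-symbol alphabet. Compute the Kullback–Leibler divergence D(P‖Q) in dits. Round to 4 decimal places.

0.8296 dits

D(P‖Q) = Σ p·log₁₀(p/q).
  0.31·log₁₀(0.31/0.02) = 0.36900
  0.15·log₁₀(0.15/0.63) = -0.09349
  0.49·log₁₀(0.49/0.03) = 0.59441
  0.05·log₁₀(0.05/0.32) = -0.04031
D(P‖Q) = 0.8296 dits.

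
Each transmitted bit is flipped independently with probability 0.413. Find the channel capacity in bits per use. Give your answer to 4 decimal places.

0.0220 bits

Binary symmetric channel: C = 1 − h₂(ε) where h₂ is the binary entropy function.
h₂(0.413) = −0.413·log₂0.413 − 0.587·log₂0.587 = 0.9780.
C = 1 − 0.9780 = 0.0220 bits per channel use.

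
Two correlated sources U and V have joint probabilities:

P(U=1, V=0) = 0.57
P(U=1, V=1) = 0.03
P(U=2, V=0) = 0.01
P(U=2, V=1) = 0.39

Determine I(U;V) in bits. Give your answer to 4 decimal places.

0.7422 bits

Marginals: p(U) = (0.6000, 0.4000), p(V) = (0.5800, 0.4200).
I(U;V) = H(U) + H(V) − H(U,V).
H(U) = 0.9710, H(V) = 0.9815, H(U,V) = 1.2103.
I(U;V) = 0.9710 + 0.9815 − 1.2103 = 0.7422 bits.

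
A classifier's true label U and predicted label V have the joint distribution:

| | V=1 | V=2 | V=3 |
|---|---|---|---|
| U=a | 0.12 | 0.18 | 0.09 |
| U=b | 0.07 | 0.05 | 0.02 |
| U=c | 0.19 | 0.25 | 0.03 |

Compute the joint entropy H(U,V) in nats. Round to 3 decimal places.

H(U,V) = −Σ p(x,y)·ln p(x,y) over all 9 cells.
  cell (a,1): −0.12·ln0.12 = 0.2544
  cell (a,2): −0.18·ln0.18 = 0.3087
  cell (a,3): −0.09·ln0.09 = 0.2167
  cell (b,1): −0.07·ln0.07 = 0.1861
  cell (b,2): −0.05·ln0.05 = 0.1498
  cell (b,3): −0.02·ln0.02 = 0.0782
  cell (c,1): −0.19·ln0.19 = 0.3155
  cell (c,2): −0.25·ln0.25 = 0.3466
  cell (c,3): −0.03·ln0.03 = 0.1052
Sum = 1.961 nats.

1.961 nats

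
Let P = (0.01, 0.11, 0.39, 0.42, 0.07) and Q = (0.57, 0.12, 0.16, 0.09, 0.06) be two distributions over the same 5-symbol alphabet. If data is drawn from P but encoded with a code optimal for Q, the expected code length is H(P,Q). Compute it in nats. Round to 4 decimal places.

H(P,Q) = −Σ p·ln q.
  −0.01·ln(0.57) = 0.00562
  −0.11·ln(0.12) = 0.23323
  −0.39·ln(0.16) = 0.71471
  −0.42·ln(0.09) = 1.01134
  −0.07·ln(0.06) = 0.19694
H(P,Q) = 2.1618 nats.

2.1618 nats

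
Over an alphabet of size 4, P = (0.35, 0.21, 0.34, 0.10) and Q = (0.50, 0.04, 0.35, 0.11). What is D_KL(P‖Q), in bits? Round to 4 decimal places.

D(P‖Q) = Σ p·log₂(p/q).
  0.35·log₂(0.35/0.50) = -0.18010
  0.21·log₂(0.21/0.04) = 0.50239
  0.34·log₂(0.34/0.35) = -0.01422
  0.10·log₂(0.10/0.11) = -0.01375
D(P‖Q) = 0.2943 bits.

0.2943 bits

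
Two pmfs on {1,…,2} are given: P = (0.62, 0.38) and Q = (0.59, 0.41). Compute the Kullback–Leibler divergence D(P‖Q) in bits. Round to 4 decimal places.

D(P‖Q) = Σ p·log₂(p/q).
  0.62·log₂(0.62/0.59) = 0.04436
  0.38·log₂(0.38/0.41) = -0.04166
D(P‖Q) = 0.0027 bits.

0.0027 bits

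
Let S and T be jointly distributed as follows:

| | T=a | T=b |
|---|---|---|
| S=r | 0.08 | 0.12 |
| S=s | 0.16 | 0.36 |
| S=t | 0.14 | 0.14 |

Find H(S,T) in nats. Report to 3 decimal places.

H(S,T) = −Σ p(x,y)·ln p(x,y) over all 6 cells.
  cell (r,a): −0.08·ln0.08 = 0.2021
  cell (r,b): −0.12·ln0.12 = 0.2544
  cell (s,a): −0.16·ln0.16 = 0.2932
  cell (s,b): −0.36·ln0.36 = 0.3678
  cell (t,a): −0.14·ln0.14 = 0.2753
  cell (t,b): −0.14·ln0.14 = 0.2753
Sum = 1.668 nats.

1.668 nats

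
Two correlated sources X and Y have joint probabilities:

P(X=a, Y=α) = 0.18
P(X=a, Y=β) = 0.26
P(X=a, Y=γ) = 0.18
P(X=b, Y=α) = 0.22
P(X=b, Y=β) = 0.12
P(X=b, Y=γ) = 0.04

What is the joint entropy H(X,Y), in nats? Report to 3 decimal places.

1.684 nats

H(X,Y) = −Σ p(x,y)·ln p(x,y) over all 6 cells.
  cell (a,α): −0.18·ln0.18 = 0.3087
  cell (a,β): −0.26·ln0.26 = 0.3502
  cell (a,γ): −0.18·ln0.18 = 0.3087
  cell (b,α): −0.22·ln0.22 = 0.3331
  cell (b,β): −0.12·ln0.12 = 0.2544
  cell (b,γ): −0.04·ln0.04 = 0.1288
Sum = 1.684 nats.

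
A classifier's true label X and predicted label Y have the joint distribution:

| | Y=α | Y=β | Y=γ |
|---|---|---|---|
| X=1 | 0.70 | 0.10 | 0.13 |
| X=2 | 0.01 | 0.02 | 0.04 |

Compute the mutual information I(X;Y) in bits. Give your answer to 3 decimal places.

Marginals: p(X) = (0.9300, 0.0700), p(Y) = (0.7100, 0.1200, 0.1700).
I(X;Y) = Σ p(x,y)·log₂[p(x,y)/(p(x)p(y))].
  (1,α): 0.70·log₂(1.0601) = 0.0590
  (1,β): 0.10·log₂(0.8961) = -0.0158
  (1,γ): 0.13·log₂(0.8223) = -0.0367
  (2,α): 0.01·log₂(0.2012) = -0.0231
  (2,β): 0.02·log₂(2.3810) = 0.0250
  (2,γ): 0.04·log₂(3.3613) = 0.0700
Sum = 0.078 bits.

0.078 bits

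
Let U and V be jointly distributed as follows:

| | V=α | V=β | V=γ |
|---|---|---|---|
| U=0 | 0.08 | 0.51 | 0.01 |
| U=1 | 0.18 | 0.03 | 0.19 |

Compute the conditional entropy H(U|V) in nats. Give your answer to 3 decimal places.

0.316 nats

Chain rule: H(U|V) = H(U,V) − H(V).
Marginals: p(U) = (0.6000, 0.4000), p(V) = (0.2600, 0.5400, 0.2000).
H(U,V) = 1.3209 nats; H(V) = 1.0049 nats.
H(U|V) = 1.3209 − 1.0049 = 0.316 nats.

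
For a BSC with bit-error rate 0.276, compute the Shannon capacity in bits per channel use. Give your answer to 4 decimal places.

0.1501 bits

Binary symmetric channel: C = 1 − h₂(ε) where h₂ is the binary entropy function.
h₂(0.276) = −0.276·log₂0.276 − 0.724·log₂0.724 = 0.8499.
C = 1 − 0.8499 = 0.1501 bits per channel use.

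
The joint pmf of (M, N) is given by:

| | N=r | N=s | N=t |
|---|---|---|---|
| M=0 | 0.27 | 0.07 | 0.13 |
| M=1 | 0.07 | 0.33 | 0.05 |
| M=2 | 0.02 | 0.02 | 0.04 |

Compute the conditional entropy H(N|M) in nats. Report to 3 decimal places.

0.876 nats

Marginals: p(M) = (0.4700, 0.4500, 0.0800), p(N) = (0.3600, 0.4200, 0.2200).
H(N|M) = Σ p(M) · H(N|M=·).
  M=0: p=0.4700, H(N|M=0) = 0.9575
  M=1: p=0.4500, H(N|M=1) = 0.7610
  M=2: p=0.0800, H(N|M=2) = 1.0397
Weighted sum = 0.876 nats.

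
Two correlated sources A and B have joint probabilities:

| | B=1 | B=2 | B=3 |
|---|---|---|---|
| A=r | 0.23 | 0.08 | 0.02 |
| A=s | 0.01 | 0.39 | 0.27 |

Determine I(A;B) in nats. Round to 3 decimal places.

Marginals: p(A) = (0.3300, 0.6700), p(B) = (0.2400, 0.4700, 0.2900).
I(A;B) = Σ p(x,y)·ln[p(x,y)/(p(x)p(y))].
  (r,1): 0.23·ln(2.9040) = 0.2452
  (r,2): 0.08·ln(0.5158) = -0.0530
  (r,3): 0.02·ln(0.2090) = -0.0313
  (s,1): 0.01·ln(0.0622) = -0.0278
  (s,2): 0.39·ln(1.2385) = 0.0834
  (s,3): 0.27·ln(1.3896) = 0.0888
Sum = 0.305 nats.

0.305 nats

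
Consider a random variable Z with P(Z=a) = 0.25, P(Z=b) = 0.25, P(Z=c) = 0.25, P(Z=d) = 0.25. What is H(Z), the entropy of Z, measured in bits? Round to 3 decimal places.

2.000 bits

H(Z) = −Σ p·log₂ p.
  −(0.25)·log₂(0.25) = 0.5000
  −(0.25)·log₂(0.25) = 0.5000
  −(0.25)·log₂(0.25) = 0.5000
  −(0.25)·log₂(0.25) = 0.5000
Sum: 0.5000 + 0.5000 + 0.5000 + 0.5000 = 2.000 bits.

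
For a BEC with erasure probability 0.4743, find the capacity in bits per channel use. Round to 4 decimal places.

0.5257 bits

Binary erasure channel: capacity C = 1 − ε.
C = 1 − 0.4743 = 0.5257 bits per channel use.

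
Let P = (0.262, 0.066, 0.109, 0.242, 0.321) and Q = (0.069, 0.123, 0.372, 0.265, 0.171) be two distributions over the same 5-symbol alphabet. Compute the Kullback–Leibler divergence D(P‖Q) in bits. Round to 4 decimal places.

D(P‖Q) = Σ p·log₂(p/q).
  0.262·log₂(0.262/0.069) = 0.50432
  0.066·log₂(0.066/0.123) = -0.05928
  0.109·log₂(0.109/0.372) = -0.19304
  0.242·log₂(0.242/0.265) = -0.03170
  0.321·log₂(0.321/0.171) = 0.29165
D(P‖Q) = 0.5120 bits.

0.5120 bits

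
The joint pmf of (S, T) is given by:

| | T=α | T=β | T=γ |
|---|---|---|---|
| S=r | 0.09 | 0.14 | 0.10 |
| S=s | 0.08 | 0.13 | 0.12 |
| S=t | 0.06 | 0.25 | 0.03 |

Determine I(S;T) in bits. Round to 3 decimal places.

Marginals: p(S) = (0.3300, 0.3300, 0.3400), p(T) = (0.2300, 0.5200, 0.2500).
I(S;T) = H(S) + H(T) − H(S,T).
H(S) = 1.5848, H(T) = 1.4782, H(S,T) = 2.9785.
I(S;T) = 1.5848 + 1.4782 − 2.9785 = 0.085 bits.

0.085 bits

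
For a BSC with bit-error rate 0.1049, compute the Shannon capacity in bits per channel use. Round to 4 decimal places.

Binary symmetric channel: C = 1 − h₂(ε) where h₂ is the binary entropy function.
h₂(0.1049) = −0.1049·log₂0.1049 − 0.8951·log₂0.8951 = 0.4843.
C = 1 − 0.4843 = 0.5157 bits per channel use.

0.5157 bits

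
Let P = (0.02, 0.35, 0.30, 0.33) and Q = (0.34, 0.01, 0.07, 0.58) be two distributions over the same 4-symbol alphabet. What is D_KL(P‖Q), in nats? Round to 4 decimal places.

1.4382 nats

D(P‖Q) = Σ p·ln(p/q).
  0.02·ln(0.02/0.34) = -0.05666
  0.35·ln(0.35/0.01) = 1.24437
  0.30·ln(0.30/0.07) = 0.43659
  0.33·ln(0.33/0.58) = -0.18610
D(P‖Q) = 1.4382 nats.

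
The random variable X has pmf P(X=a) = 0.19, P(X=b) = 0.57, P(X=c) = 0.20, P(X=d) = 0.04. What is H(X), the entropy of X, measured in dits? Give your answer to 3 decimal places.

0.472 dits

H(X) = −Σ p·log₁₀ p.
  −(0.19)·log₁₀(0.19) = 0.1370
  −(0.57)·log₁₀(0.57) = 0.1392
  −(0.20)·log₁₀(0.20) = 0.1398
  −(0.04)·log₁₀(0.04) = 0.0559
Sum: 0.1370 + 0.1392 + 0.1398 + 0.0559 = 0.472 dits.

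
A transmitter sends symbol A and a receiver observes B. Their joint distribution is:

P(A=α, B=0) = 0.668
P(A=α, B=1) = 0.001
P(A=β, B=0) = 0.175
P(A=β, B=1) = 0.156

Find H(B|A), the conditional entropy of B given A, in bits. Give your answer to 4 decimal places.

0.3410 bits

Marginals: p(A) = (0.6690, 0.3310), p(B) = (0.8430, 0.1570).
H(B|A) = Σ p(A) · H(B|A=·).
  A=α: p=0.6690, H(B|A=α) = 0.0162
  A=β: p=0.3310, H(B|A=β) = 0.9976
Weighted sum = 0.3410 bits.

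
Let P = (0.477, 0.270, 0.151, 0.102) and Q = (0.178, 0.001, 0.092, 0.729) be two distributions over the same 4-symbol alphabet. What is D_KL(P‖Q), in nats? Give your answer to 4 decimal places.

D(P‖Q) = Σ p·ln(p/q).
  0.477·ln(0.477/0.178) = 0.47019
  0.270·ln(0.270/0.001) = 1.51157
  0.151·ln(0.151/0.092) = 0.07482
  0.102·ln(0.102/0.729) = -0.20060
D(P‖Q) = 1.8560 nats.

1.8560 nats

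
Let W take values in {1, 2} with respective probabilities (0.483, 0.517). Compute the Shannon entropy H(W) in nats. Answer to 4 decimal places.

H(W) = −Σ p·ln p.
  −(0.483)·ln(0.483) = 0.35150
  −(0.517)·ln(0.517) = 0.34107
Sum: 0.35150 + 0.34107 = 0.6926 nats.

0.6926 nats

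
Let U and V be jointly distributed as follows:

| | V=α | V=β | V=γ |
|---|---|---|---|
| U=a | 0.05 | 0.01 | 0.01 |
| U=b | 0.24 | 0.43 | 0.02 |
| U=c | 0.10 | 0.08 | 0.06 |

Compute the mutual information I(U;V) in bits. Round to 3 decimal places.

Marginals: p(U) = (0.0700, 0.6900, 0.2400), p(V) = (0.3900, 0.5200, 0.0900).
I(U;V) = Σ p(x,y)·log₂[p(x,y)/(p(x)p(y))].
  (a,α): 0.05·log₂(1.8315) = 0.0437
  (a,β): 0.01·log₂(0.2747) = -0.0186
  (a,γ): 0.01·log₂(1.5873) = 0.0067
  (b,α): 0.24·log₂(0.8919) = -0.0396
  (b,β): 0.43·log₂(1.1984) = 0.1123
  (b,γ): 0.02·log₂(0.3221) = -0.0327
  (c,α): 0.10·log₂(1.0684) = 0.0095
  (c,β): 0.08·log₂(0.6410) = -0.0513
  (c,γ): 0.06·log₂(2.7778) = 0.0884
Sum = 0.118 bits.

0.118 bits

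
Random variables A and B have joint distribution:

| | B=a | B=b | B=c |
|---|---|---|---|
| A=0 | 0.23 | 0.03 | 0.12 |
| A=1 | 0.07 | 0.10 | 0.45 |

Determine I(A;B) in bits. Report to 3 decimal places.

Marginals: p(A) = (0.3800, 0.6200), p(B) = (0.3000, 0.1300, 0.5700).
I(A;B) = Σ p(x,y)·log₂[p(x,y)/(p(x)p(y))].
  (0,a): 0.23·log₂(2.0175) = 0.2329
  (0,b): 0.03·log₂(0.6073) = -0.0216
  (0,c): 0.12·log₂(0.5540) = -0.1022
  (1,a): 0.07·log₂(0.3763) = -0.0987
  (1,b): 0.10·log₂(1.2407) = 0.0311
  (1,c): 0.45·log₂(1.2733) = 0.1569
Sum = 0.198 bits.

0.198 bits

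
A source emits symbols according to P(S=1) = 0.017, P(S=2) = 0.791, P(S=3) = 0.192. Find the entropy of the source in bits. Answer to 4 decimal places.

0.8246 bits

H(S) = −Σ p·log₂ p.
  −(0.017)·log₂(0.017) = 0.09993
  −(0.791)·log₂(0.791) = 0.26756
  −(0.192)·log₂(0.192) = 0.45712
Sum: 0.09993 + 0.26756 + 0.45712 = 0.8246 bits.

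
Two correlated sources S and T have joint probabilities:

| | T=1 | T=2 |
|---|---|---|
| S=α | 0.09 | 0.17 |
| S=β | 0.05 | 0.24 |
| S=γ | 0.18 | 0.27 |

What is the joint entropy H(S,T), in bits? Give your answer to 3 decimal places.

H(S,T) = −Σ p(x,y)·log₂ p(x,y) over all 6 cells.
  cell (α,1): −0.09·log₂0.09 = 0.3127
  cell (α,2): −0.17·log₂0.17 = 0.4346
  cell (β,1): −0.05·log₂0.05 = 0.2161
  cell (β,2): −0.24·log₂0.24 = 0.4941
  cell (γ,1): −0.18·log₂0.18 = 0.4453
  cell (γ,2): −0.27·log₂0.27 = 0.5100
Sum = 2.413 bits.

2.413 bits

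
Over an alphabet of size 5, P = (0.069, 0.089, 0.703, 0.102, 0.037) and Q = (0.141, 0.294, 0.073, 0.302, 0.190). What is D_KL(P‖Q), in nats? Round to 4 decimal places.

D(P‖Q) = Σ p·ln(p/q).
  0.069·ln(0.069/0.141) = -0.04931
  0.089·ln(0.089/0.294) = -0.10635
  0.703·ln(0.703/0.073) = 1.59222
  0.102·ln(0.102/0.302) = -0.11072
  0.037·ln(0.037/0.190) = -0.06054
D(P‖Q) = 1.2653 nats.

1.2653 nats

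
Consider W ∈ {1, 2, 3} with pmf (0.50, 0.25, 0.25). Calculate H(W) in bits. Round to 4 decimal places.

H(W) = −Σ p·log₂ p.
  −(0.50)·log₂(0.50) = 0.50000
  −(0.25)·log₂(0.25) = 0.50000
  −(0.25)·log₂(0.25) = 0.50000
Sum: 0.50000 + 0.50000 + 0.50000 = 1.5000 bits.

1.5000 bits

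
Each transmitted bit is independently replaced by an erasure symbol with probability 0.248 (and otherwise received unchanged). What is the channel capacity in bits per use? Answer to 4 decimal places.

0.7520 bits

Binary erasure channel: capacity C = 1 − ε.
C = 1 − 0.248 = 0.7520 bits per channel use.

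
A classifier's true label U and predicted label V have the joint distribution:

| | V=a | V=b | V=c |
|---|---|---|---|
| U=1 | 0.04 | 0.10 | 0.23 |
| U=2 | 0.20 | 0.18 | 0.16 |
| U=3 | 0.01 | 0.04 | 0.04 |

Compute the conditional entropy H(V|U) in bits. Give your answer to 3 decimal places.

1.453 bits

Marginals: p(U) = (0.3700, 0.5400, 0.0900), p(V) = (0.2500, 0.3200, 0.4300).
H(V|U) = Σ p(U) · H(V|U=·).
  U=1: p=0.3700, H(V|U=1) = 1.2835
  U=2: p=0.5400, H(V|U=2) = 1.5790
  U=3: p=0.0900, H(V|U=3) = 1.3921
Weighted sum = 1.453 bits.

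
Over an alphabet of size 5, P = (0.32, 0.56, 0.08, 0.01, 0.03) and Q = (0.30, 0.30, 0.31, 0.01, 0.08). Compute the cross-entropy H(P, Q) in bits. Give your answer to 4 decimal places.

H(P,Q) = −Σ p·log₂ q.
  −0.32·log₂(0.30) = 0.55583
  −0.56·log₂(0.30) = 0.97270
  −0.08·log₂(0.31) = 0.13517
  −0.01·log₂(0.01) = 0.06644
  −0.03·log₂(0.08) = 0.10932
H(P,Q) = 1.8395 bits.

1.8395 bits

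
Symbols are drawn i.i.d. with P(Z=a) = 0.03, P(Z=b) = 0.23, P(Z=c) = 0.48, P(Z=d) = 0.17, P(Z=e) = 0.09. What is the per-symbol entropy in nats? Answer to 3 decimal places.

H(Z) = −Σ p·ln p.
  −(0.03)·ln(0.03) = 0.1052
  −(0.23)·ln(0.23) = 0.3380
  −(0.48)·ln(0.48) = 0.3523
  −(0.17)·ln(0.17) = 0.3012
  −(0.09)·ln(0.09) = 0.2167
Sum: 0.1052 + 0.3380 + 0.3523 + 0.3012 + 0.2167 = 1.313 nats.

1.313 nats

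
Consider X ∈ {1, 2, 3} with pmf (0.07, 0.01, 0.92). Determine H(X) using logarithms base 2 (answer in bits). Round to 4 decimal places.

H(X) = −Σ p·log₂ p.
  −(0.07)·log₂(0.07) = 0.26856
  −(0.01)·log₂(0.01) = 0.06644
  −(0.92)·log₂(0.92) = 0.11067
Sum: 0.26856 + 0.06644 + 0.11067 = 0.4457 bits.

0.4457 bits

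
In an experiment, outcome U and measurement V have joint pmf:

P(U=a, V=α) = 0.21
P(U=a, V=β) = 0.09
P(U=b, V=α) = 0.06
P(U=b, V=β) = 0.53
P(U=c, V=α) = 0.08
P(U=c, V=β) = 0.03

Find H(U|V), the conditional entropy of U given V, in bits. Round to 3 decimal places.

Marginals: p(U) = (0.3000, 0.5900, 0.1100), p(V) = (0.3500, 0.6500).
H(U|V) = Σ p(V) · H(U|V=·).
  V=α: p=0.3500, H(U|V=α) = 1.3650
  V=β: p=0.6500, H(U|V=β) = 0.8398
Weighted sum = 1.024 bits.

1.024 bits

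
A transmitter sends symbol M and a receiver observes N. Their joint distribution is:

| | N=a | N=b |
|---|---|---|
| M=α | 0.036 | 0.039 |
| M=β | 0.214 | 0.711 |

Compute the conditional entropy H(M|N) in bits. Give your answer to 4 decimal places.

0.3698 bits

Marginals: p(M) = (0.0750, 0.9250), p(N) = (0.2500, 0.7500).
H(M|N) = Σ p(N) · H(M|N=·).
  N=a: p=0.2500, H(M|N=a) = 0.5946
  N=b: p=0.7500, H(M|N=b) = 0.2948
Weighted sum = 0.3698 bits.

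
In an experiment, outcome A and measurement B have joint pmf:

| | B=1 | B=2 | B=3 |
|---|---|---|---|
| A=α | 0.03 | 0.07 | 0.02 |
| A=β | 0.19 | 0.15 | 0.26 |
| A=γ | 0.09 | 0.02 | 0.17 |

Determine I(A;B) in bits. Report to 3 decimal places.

0.095 bits

Marginals: p(A) = (0.1200, 0.6000, 0.2800), p(B) = (0.3100, 0.2400, 0.4500).
I(A;B) = Σ p(x,y)·log₂[p(x,y)/(p(x)p(y))].
  (α,1): 0.03·log₂(0.8065) = -0.0093
  (α,2): 0.07·log₂(2.4306) = 0.0897
  (α,3): 0.02·log₂(0.3704) = -0.0287
  (β,1): 0.19·log₂(1.0215) = 0.0058
  (β,2): 0.15·log₂(1.0417) = 0.0088
  (β,3): 0.26·log₂(0.9630) = -0.0142
  (γ,1): 0.09·log₂(1.0369) = 0.0047
  (γ,2): 0.02·log₂(0.2976) = -0.0350
  (γ,3): 0.17·log₂(1.3492) = 0.0735
Sum = 0.095 bits.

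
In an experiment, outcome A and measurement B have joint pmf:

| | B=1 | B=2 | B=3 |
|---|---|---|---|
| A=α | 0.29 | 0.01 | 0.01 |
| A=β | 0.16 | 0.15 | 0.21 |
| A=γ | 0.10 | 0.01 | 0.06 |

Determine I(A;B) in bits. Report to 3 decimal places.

0.273 bits

Marginals: p(A) = (0.3100, 0.5200, 0.1700), p(B) = (0.5500, 0.1700, 0.2800).
I(A;B) = Σ p(x,y)·log₂[p(x,y)/(p(x)p(y))].
  (α,1): 0.29·log₂(1.7009) = 0.2222
  (α,2): 0.01·log₂(0.1898) = -0.0240
  (α,3): 0.01·log₂(0.1152) = -0.0312
  (β,1): 0.16·log₂(0.5594) = -0.1341
  (β,2): 0.15·log₂(1.6968) = 0.1144
  (β,3): 0.21·log₂(1.4423) = 0.1110
  (γ,1): 0.10·log₂(1.0695) = 0.0097
  (γ,2): 0.01·log₂(0.3460) = -0.0153
  (γ,3): 0.06·log₂(1.2605) = 0.0200
Sum = 0.273 bits.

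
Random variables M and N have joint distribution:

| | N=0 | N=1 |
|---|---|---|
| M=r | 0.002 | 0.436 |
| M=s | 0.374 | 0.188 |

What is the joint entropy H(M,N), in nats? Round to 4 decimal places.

1.0564 nats

H(M,N) = −Σ p(x,y)·ln p(x,y) over all 4 cells.
  cell (r,0): −0.002·ln0.002 = 0.01243
  cell (r,1): −0.436·ln0.436 = 0.36193
  cell (s,0): −0.374·ln0.374 = 0.36783
  cell (s,1): −0.188·ln0.188 = 0.31421
Sum = 1.0564 nats.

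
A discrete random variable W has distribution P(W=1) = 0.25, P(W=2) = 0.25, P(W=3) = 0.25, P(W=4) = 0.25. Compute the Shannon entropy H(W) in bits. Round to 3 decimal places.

H(W) = −Σ p·log₂ p.
  −(0.25)·log₂(0.25) = 0.5000
  −(0.25)·log₂(0.25) = 0.5000
  −(0.25)·log₂(0.25) = 0.5000
  −(0.25)·log₂(0.25) = 0.5000
Sum: 0.5000 + 0.5000 + 0.5000 + 0.5000 = 2.000 bits.

2.000 bits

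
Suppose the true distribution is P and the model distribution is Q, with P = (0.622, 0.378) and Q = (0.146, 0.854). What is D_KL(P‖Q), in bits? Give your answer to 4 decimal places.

0.8561 bits

D(P‖Q) = Σ p·log₂(p/q).
  0.622·log₂(0.622/0.146) = 1.30057
  0.378·log₂(0.378/0.854) = -0.44447
D(P‖Q) = 0.8561 bits.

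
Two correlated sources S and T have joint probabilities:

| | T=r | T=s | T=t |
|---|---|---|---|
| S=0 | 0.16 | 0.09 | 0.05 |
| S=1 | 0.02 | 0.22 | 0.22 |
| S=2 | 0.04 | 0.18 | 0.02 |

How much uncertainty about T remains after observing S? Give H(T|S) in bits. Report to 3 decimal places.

Marginals: p(S) = (0.3000, 0.4600, 0.2400), p(T) = (0.2200, 0.4900, 0.2900).
H(T|S) = Σ p(S) · H(T|S=·).
  S=0: p=0.3000, H(T|S=0) = 1.4356
  S=1: p=0.4600, H(T|S=1) = 1.2145
  S=2: p=0.2400, H(T|S=2) = 1.0409
Weighted sum = 1.239 bits.

1.239 bits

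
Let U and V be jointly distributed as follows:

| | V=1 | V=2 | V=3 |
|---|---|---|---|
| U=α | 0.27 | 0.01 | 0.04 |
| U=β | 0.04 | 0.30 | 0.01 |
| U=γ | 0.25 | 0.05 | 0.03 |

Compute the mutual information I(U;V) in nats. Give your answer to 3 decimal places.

0.327 nats

Marginals: p(U) = (0.3200, 0.3500, 0.3300), p(V) = (0.5600, 0.3600, 0.0800).
I(U;V) = H(U) + H(V) − H(U,V).
H(U) = 1.0979, H(V) = 0.8946, H(U,V) = 1.6659.
I(U;V) = 1.0979 + 0.8946 − 1.6659 = 0.327 nats.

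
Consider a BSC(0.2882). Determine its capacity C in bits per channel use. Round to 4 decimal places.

0.1336 bits

Binary symmetric channel: C = 1 − h₂(ε) where h₂ is the binary entropy function.
h₂(0.2882) = −0.2882·log₂0.2882 − 0.7118·log₂0.7118 = 0.8664.
C = 1 − 0.8664 = 0.1336 bits per channel use.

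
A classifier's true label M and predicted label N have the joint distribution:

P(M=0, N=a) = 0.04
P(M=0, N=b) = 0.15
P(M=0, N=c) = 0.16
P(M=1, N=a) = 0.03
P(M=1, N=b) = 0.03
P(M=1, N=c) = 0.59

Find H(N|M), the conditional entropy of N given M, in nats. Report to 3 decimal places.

0.581 nats

Marginals: p(M) = (0.3500, 0.6500), p(N) = (0.0700, 0.1800, 0.7500).
H(N|M) = Σ p(M) · H(N|M=·).
  M=0: p=0.3500, H(N|M=0) = 0.9689
  M=1: p=0.6500, H(N|M=1) = 0.3718
Weighted sum = 0.581 nats.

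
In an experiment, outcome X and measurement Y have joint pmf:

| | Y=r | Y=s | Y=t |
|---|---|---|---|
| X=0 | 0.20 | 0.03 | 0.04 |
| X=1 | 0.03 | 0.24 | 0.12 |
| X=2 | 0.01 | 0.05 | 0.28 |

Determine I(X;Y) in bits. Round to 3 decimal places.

0.499 bits

Marginals: p(X) = (0.2700, 0.3900, 0.3400), p(Y) = (0.2400, 0.3200, 0.4400).
I(X;Y) = H(X) + H(Y) − H(X,Y).
H(X) = 1.5690, H(Y) = 1.5413, H(X,Y) = 2.6116.
I(X;Y) = 1.5690 + 1.5413 − 2.6116 = 0.499 bits.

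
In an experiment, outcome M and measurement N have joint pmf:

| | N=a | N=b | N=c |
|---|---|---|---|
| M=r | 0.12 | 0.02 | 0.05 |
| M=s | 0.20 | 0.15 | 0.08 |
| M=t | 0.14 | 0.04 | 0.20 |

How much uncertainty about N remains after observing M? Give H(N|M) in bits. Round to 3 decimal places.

Chain rule: H(N|M) = H(M,N) − H(M).
Marginals: p(M) = (0.1900, 0.4300, 0.3800), p(N) = (0.4600, 0.2100, 0.3300).
H(M,N) = 2.9097 bits; H(M) = 1.5092 bits.
H(N|M) = 2.9097 − 1.5092 = 1.400 bits.

1.400 bits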